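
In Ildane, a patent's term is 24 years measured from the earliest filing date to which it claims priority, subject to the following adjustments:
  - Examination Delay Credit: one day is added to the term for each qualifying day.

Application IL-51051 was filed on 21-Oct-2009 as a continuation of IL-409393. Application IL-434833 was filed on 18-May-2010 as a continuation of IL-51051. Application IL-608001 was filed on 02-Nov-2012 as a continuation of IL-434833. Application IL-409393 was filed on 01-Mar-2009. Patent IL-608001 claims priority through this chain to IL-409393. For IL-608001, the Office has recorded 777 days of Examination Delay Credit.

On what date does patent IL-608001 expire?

April 17, 2035

Earliest priority filing: 1 March 2009.
Base term: 1 March 2009 + 24 years → 1 March 2033.
Examination Delay Credit: +777 days → 17 April 2035.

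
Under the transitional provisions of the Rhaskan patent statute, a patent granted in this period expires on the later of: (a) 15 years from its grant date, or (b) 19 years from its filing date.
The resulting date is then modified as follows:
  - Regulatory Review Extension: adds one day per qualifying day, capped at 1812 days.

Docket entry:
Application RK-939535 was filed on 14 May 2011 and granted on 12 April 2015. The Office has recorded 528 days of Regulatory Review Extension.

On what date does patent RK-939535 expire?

(a) grant + 15 years → 12 April 2030.
(b) filing + 19 years → 14 May 2030.
Later of the two: 14 May 2030.
Regulatory Review Extension: 528 days (within the 1812-day cap) → +528 days → 24 October 2031.

2031-10-24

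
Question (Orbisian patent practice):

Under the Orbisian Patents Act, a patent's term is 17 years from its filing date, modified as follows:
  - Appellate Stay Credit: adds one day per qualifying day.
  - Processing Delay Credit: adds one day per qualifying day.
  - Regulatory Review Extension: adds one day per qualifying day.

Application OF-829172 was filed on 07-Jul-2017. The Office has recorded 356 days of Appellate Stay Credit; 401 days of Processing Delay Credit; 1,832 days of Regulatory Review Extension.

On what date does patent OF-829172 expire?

Base term: filing date + 17 years → 7 July 2034.
Appellate Stay Credit: +356 days → 28 June 2035.
Processing Delay Credit: +401 days → 2 August 2036.
Regulatory Review Extension: +1832 days → 8 August 2041.

2041-08-08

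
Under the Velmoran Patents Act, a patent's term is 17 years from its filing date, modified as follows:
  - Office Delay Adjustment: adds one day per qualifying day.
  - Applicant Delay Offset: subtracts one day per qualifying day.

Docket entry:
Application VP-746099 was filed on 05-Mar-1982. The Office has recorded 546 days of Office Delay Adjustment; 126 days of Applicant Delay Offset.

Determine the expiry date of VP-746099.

April 28, 2000

Base term: filing date + 17 years → 5 March 1999.
Office Delay Adjustment: +546 days → 1 September 2000.
Applicant Delay Offset: −126 days → 28 April 2000.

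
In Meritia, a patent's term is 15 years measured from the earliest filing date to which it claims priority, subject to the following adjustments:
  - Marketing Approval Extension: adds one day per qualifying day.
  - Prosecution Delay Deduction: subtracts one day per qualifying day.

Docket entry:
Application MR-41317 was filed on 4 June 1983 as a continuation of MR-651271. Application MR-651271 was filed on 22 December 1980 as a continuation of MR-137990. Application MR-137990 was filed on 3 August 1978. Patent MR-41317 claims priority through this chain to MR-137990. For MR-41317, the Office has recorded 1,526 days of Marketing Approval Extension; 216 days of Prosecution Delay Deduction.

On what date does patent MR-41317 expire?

1997-03-05

Earliest priority filing: 3 August 1978.
Base term: 3 August 1978 + 15 years → 3 August 1993.
Marketing Approval Extension: +1526 days → 7 October 1997.
Prosecution Delay Deduction: −216 days → 5 March 1997.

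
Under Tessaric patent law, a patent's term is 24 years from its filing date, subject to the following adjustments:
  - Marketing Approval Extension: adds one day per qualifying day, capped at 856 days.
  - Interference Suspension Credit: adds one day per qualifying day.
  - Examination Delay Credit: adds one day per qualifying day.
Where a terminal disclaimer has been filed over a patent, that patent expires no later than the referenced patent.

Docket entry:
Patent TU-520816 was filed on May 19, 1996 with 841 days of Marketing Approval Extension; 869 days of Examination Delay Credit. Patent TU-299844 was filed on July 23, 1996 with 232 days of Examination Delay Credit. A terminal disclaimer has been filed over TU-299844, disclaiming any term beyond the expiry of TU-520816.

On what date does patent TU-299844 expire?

Natural term of TU-299844:
  Base: filing + 24 years → 23 July 2020.
  Examination Delay Credit: +232 days → 12 March 2021.
Expiry of referenced patent TU-520816:
  Base: filing + 24 years → 19 May 2020.
  Marketing Approval Extension: 841 days (within the 856-day cap) → +841 days → 7 September 2022.
  Examination Delay Credit: +869 days → 23 January 2025.
Terminal disclaimer: TU-299844 expires on the earlier of 12 March 2021 and 23 January 2025.

2021-03-12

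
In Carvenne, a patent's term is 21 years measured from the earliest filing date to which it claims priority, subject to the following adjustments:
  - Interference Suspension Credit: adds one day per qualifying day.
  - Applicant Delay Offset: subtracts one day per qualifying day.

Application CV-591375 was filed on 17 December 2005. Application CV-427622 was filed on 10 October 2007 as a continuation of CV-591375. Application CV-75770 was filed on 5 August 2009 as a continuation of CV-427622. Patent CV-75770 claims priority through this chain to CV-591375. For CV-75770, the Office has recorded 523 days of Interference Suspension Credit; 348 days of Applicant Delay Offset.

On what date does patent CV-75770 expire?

Earliest priority filing: 17 December 2005.
Base term: 17 December 2005 + 21 years → 17 December 2026.
Interference Suspension Credit: +523 days → 23 May 2028.
Applicant Delay Offset: −348 days → 10 June 2027.

2027-06-10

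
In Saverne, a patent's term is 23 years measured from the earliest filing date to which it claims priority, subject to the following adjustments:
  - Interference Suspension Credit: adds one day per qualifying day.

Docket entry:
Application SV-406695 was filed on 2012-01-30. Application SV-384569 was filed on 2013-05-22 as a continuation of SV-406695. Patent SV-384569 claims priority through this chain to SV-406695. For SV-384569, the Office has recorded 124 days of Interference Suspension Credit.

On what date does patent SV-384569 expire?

June 3, 2035

Earliest priority filing: 30 January 2012.
Base term: 30 January 2012 + 23 years → 30 January 2035.
Interference Suspension Credit: +124 days → 3 June 2035.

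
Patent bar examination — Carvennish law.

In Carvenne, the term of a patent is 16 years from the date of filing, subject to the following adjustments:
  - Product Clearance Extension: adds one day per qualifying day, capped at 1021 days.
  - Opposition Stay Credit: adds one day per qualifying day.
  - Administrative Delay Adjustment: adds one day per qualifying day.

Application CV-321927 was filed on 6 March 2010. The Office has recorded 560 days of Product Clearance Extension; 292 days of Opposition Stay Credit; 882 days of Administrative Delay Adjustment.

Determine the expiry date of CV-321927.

Base term: filing date + 16 years → 6 March 2026.
Product Clearance Extension: 560 days (within the 1021-day cap) → +560 days → 17 September 2027.
Opposition Stay Credit: +292 days → 5 July 2028.
Administrative Delay Adjustment: +882 days → 4 December 2030.

2030-12-04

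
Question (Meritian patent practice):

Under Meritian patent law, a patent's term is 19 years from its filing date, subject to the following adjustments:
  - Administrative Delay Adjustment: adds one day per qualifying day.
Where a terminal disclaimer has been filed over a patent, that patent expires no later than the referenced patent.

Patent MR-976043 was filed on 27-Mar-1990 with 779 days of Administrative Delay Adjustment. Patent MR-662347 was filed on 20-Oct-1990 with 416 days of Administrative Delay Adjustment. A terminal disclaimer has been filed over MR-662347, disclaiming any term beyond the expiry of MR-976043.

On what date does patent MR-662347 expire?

December 10, 2010

Natural term of MR-662347:
  Base: filing + 19 years → 20 October 2009.
  Administrative Delay Adjustment: +416 days → 10 December 2010.
Expiry of referenced patent MR-976043:
  Base: filing + 19 years → 27 March 2009.
  Administrative Delay Adjustment: +779 days → 15 May 2011.
Terminal disclaimer: MR-662347 expires on the earlier of 10 December 2010 and 15 May 2011.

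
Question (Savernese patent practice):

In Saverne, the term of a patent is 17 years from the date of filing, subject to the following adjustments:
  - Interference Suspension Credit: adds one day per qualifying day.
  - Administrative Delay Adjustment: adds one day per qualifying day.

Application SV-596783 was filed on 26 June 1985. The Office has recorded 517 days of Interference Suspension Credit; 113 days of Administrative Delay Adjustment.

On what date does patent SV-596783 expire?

March 17, 2004

Base term: filing date + 17 years → 26 June 2002.
Interference Suspension Credit: +517 days → 25 November 2003.
Administrative Delay Adjustment: +113 days → 17 March 2004.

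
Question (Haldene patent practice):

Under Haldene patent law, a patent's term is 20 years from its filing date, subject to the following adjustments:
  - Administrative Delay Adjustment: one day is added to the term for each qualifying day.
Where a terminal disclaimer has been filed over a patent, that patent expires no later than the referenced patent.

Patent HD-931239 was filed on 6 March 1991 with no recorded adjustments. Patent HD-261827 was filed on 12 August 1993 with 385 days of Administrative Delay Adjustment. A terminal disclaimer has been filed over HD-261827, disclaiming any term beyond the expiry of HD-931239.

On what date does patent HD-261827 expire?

Natural term of HD-261827:
  Base: filing + 20 years → 12 August 2013.
  Administrative Delay Adjustment: +385 days → 1 September 2014.
Expiry of referenced patent HD-931239:
  Base: filing + 20 years → 6 March 2011.
Terminal disclaimer: HD-261827 expires on the earlier of 1 September 2014 and 6 March 2011.

2011-03-06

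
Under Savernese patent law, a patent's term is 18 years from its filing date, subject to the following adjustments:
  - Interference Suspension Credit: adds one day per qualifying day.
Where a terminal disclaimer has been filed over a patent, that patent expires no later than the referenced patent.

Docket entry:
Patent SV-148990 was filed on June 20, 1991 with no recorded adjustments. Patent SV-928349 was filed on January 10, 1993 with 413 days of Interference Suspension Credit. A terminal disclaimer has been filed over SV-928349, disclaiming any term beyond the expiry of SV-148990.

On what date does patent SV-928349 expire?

Natural term of SV-928349:
  Base: filing + 18 years → 10 January 2011.
  Interference Suspension Credit: +413 days → 27 February 2012.
Expiry of referenced patent SV-148990:
  Base: filing + 18 years → 20 June 2009.
Terminal disclaimer: SV-928349 expires on the earlier of 27 February 2012 and 20 June 2009.

June 20, 2009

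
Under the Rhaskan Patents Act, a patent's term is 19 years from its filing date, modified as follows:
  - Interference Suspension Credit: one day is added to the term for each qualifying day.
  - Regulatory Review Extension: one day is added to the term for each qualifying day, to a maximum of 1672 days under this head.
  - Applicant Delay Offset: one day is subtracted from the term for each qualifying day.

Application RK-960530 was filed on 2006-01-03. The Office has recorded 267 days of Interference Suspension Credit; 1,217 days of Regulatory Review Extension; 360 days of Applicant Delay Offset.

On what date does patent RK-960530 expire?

2028-02-01

Base term: filing date + 19 years → 3 January 2025.
Interference Suspension Credit: +267 days → 27 September 2025.
Regulatory Review Extension: 1217 days (within the 1672-day cap) → +1217 days → 26 January 2029.
Applicant Delay Offset: −360 days → 1 February 2028.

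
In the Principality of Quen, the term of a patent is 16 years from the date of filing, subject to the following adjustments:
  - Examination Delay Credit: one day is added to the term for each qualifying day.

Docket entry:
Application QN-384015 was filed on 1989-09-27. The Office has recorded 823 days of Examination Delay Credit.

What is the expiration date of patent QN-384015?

Base term: filing date + 16 years → 27 September 2005.
Examination Delay Credit: +823 days → 29 December 2007.

December 29, 2007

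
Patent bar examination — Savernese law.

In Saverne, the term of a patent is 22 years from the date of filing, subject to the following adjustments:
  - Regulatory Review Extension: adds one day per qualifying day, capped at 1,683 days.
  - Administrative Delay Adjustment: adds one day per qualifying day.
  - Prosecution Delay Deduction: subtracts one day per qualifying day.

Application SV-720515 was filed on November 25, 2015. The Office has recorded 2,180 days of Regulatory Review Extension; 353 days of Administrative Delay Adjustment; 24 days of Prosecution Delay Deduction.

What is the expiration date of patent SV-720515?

2043-05-30

Base term: filing date + 22 years → 25 November 2037.
Regulatory Review Extension: 2180 days claimed exceeds the 1683-day cap, so +1683 days → 5 July 2042.
Administrative Delay Adjustment: +353 days → 23 June 2043.
Prosecution Delay Deduction: −24 days → 30 May 2043.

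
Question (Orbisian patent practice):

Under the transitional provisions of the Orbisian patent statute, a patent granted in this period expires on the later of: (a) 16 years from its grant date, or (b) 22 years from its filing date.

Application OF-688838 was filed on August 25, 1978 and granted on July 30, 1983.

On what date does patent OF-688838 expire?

August 25, 2000

(a) grant + 16 years → 30 July 1999.
(b) filing + 22 years → 25 August 2000.
Later of the two: 25 August 2000.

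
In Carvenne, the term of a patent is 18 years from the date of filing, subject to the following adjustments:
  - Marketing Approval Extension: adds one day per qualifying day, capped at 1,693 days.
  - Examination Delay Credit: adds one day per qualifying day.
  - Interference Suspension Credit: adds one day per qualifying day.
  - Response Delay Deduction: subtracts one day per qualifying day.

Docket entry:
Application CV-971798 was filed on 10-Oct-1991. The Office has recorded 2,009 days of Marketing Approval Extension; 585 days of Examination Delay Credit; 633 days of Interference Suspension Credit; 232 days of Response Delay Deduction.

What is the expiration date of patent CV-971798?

Base term: filing date + 18 years → 10 October 2009.
Marketing Approval Extension: 2009 days claimed exceeds the 1693-day cap, so +1693 days → 30 May 2014.
Examination Delay Credit: +585 days → 5 January 2016.
Interference Suspension Credit: +633 days → 29 September 2017.
Response Delay Deduction: −232 days → 9 February 2017.

February 9, 2017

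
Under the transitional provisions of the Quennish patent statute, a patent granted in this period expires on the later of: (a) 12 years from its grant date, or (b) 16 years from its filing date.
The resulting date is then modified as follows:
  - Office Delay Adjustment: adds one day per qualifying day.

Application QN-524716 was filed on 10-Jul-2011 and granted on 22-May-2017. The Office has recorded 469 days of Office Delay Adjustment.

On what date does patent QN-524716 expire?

September 3, 2030

(a) grant + 12 years → 22 May 2029.
(b) filing + 16 years → 10 July 2027.
Later of the two: 22 May 2029.
Office Delay Adjustment: +469 days → 3 September 2030.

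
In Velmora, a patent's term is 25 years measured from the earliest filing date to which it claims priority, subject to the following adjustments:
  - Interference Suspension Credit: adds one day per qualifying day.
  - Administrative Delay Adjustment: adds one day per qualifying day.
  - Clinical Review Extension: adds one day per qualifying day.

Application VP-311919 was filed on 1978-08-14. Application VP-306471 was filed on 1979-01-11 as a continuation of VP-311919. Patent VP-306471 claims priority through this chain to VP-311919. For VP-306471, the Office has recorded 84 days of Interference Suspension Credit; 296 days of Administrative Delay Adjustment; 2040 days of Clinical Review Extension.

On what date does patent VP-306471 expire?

2010-03-30

Earliest priority filing: 14 August 1978.
Base term: 14 August 1978 + 25 years → 14 August 2003.
Interference Suspension Credit: +84 days → 6 November 2003.
Administrative Delay Adjustment: +296 days → 28 August 2004.
Clinical Review Extension: +2040 days → 30 March 2010.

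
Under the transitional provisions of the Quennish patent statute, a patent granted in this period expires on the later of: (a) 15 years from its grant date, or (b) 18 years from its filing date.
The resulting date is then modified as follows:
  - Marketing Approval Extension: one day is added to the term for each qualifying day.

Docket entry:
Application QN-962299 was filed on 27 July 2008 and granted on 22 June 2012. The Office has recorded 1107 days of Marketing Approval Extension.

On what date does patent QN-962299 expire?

(a) grant + 15 years → 22 June 2027.
(b) filing + 18 years → 27 July 2026.
Later of the two: 22 June 2027.
Marketing Approval Extension: +1107 days → 3 July 2030.

2030-07-03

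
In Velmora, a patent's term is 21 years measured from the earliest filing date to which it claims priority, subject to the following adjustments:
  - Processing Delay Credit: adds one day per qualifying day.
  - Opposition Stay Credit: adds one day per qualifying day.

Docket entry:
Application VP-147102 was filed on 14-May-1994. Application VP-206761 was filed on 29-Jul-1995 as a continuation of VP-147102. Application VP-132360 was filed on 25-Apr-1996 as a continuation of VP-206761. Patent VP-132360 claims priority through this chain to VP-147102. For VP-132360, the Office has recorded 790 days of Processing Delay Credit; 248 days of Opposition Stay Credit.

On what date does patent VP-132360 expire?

2018-03-17

Earliest priority filing: 14 May 1994.
Base term: 14 May 1994 + 21 years → 14 May 2015.
Processing Delay Credit: +790 days → 12 July 2017.
Opposition Stay Credit: +248 days → 17 March 2018.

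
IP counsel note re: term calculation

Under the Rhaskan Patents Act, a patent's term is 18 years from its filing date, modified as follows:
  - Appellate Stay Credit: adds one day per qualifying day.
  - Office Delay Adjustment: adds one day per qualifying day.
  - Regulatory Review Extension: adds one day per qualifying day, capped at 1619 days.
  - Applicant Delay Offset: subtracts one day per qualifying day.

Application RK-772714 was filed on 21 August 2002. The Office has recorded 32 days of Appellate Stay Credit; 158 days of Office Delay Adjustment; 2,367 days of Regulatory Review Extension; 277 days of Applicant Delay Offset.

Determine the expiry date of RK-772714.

Base term: filing date + 18 years → 21 August 2020.
Appellate Stay Credit: +32 days → 22 September 2020.
Office Delay Adjustment: +158 days → 27 February 2021.
Regulatory Review Extension: 2367 days claimed exceeds the 1619-day cap, so +1619 days → 4 August 2025.
Applicant Delay Offset: −277 days → 31 October 2024.

October 31, 2024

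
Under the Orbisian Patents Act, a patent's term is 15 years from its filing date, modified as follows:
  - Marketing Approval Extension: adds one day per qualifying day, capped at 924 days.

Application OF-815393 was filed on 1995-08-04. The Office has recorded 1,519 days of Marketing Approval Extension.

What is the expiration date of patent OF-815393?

February 13, 2013

Base term: filing date + 15 years → 4 August 2010.
Marketing Approval Extension: 1519 days claimed exceeds the 924-day cap, so +924 days → 13 February 2013.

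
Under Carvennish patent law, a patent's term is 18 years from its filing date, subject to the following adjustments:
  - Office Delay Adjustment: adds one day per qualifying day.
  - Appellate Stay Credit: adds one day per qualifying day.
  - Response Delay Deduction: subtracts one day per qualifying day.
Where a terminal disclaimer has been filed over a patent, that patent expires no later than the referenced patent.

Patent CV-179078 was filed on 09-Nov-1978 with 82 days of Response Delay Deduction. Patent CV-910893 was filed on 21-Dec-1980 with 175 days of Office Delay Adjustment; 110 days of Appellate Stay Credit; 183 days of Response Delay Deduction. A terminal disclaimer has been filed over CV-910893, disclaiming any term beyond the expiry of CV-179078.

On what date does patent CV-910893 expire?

1996-08-19

Natural term of CV-910893:
  Base: filing + 18 years → 21 December 1998.
  Office Delay Adjustment: +175 days → 14 June 1999.
  Appellate Stay Credit: +110 days → 2 October 1999.
  Response Delay Deduction: −183 days → 2 April 1999.
Expiry of referenced patent CV-179078:
  Base: filing + 18 years → 9 November 1996.
  Response Delay Deduction: −82 days → 19 August 1996.
Terminal disclaimer: CV-910893 expires on the earlier of 2 April 1999 and 19 August 1996.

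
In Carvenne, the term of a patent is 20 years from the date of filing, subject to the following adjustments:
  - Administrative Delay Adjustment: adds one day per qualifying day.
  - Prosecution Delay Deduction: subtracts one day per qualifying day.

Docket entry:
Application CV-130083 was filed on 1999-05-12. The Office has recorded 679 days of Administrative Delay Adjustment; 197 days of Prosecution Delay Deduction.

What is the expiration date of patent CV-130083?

Base term: filing date + 20 years → 12 May 2019.
Administrative Delay Adjustment: +679 days → 21 March 2021.
Prosecution Delay Deduction: −197 days → 5 September 2020.

2020-09-05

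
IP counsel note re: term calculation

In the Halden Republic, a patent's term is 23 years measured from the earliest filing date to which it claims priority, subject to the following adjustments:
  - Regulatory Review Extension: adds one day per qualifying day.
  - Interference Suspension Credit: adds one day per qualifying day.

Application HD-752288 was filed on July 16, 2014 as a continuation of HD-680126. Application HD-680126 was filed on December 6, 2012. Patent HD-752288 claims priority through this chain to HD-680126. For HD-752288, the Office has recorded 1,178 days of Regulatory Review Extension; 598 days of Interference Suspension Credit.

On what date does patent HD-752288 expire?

Earliest priority filing: 6 December 2012.
Base term: 6 December 2012 + 23 years → 6 December 2035.
Regulatory Review Extension: +1178 days → 26 February 2039.
Interference Suspension Credit: +598 days → 16 October 2040.

October 16, 2040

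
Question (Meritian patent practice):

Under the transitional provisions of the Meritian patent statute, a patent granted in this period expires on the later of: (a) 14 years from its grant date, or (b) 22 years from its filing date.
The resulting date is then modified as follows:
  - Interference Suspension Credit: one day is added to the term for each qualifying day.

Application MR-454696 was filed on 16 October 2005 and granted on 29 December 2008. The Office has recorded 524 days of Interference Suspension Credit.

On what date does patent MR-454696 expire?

(a) grant + 14 years → 29 December 2022.
(b) filing + 22 years → 16 October 2027.
Later of the two: 16 October 2027.
Interference Suspension Credit: +524 days → 23 March 2029.

March 23, 2029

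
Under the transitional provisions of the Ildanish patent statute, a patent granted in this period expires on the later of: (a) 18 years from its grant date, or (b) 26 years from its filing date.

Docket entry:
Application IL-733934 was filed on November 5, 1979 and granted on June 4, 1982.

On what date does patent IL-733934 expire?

November 5, 2005

(a) grant + 18 years → 4 June 2000.
(b) filing + 26 years → 5 November 2005.
Later of the two: 5 November 2005.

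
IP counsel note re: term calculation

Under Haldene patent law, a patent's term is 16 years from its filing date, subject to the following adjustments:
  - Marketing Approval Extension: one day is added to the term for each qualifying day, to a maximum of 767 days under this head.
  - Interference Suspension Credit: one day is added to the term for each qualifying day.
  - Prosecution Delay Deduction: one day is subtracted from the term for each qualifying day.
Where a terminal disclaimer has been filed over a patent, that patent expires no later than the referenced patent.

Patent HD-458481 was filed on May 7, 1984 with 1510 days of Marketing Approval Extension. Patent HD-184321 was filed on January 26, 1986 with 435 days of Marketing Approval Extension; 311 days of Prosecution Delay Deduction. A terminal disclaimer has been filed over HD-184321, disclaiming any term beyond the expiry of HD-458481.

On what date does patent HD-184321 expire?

2002-05-30

Natural term of HD-184321:
  Base: filing + 16 years → 26 January 2002.
  Marketing Approval Extension: 435 days (within the 767-day cap) → +435 days → 6 April 2003.
  Prosecution Delay Deduction: −311 days → 30 May 2002.
Expiry of referenced patent HD-458481:
  Base: filing + 16 years → 7 May 2000.
  Marketing Approval Extension: 1510 days claimed exceeds the 767-day cap, so +767 days → 13 June 2002.
Terminal disclaimer: HD-184321 expires on the earlier of 30 May 2002 and 13 June 2002.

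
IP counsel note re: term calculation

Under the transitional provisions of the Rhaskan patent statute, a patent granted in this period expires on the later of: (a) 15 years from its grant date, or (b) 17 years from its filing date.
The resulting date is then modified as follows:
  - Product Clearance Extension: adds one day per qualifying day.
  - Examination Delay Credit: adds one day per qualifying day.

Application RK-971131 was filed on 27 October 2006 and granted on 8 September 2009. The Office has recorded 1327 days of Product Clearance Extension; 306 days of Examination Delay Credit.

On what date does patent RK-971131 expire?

(a) grant + 15 years → 8 September 2024.
(b) filing + 17 years → 27 October 2023.
Later of the two: 8 September 2024.
Product Clearance Extension: +1327 days → 27 April 2028.
Examination Delay Credit: +306 days → 27 February 2029.

2029-02-27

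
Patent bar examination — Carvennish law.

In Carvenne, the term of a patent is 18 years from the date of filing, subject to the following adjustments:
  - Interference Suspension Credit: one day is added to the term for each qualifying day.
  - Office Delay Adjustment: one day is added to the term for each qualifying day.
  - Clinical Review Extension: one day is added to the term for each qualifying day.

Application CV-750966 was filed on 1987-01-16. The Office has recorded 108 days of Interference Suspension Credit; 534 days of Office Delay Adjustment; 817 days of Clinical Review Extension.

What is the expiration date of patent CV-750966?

Base term: filing date + 18 years → 16 January 2005.
Interference Suspension Credit: +108 days → 4 May 2005.
Office Delay Adjustment: +534 days → 20 October 2006.
Clinical Review Extension: +817 days → 14 January 2009.

2009-01-14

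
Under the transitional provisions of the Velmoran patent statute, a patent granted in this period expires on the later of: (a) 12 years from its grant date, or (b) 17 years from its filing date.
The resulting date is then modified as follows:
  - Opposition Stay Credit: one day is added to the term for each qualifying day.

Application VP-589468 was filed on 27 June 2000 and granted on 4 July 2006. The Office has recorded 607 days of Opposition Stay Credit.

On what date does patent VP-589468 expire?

2020-03-02

(a) grant + 12 years → 4 July 2018.
(b) filing + 17 years → 27 June 2017.
Later of the two: 4 July 2018.
Opposition Stay Credit: +607 days → 2 March 2020.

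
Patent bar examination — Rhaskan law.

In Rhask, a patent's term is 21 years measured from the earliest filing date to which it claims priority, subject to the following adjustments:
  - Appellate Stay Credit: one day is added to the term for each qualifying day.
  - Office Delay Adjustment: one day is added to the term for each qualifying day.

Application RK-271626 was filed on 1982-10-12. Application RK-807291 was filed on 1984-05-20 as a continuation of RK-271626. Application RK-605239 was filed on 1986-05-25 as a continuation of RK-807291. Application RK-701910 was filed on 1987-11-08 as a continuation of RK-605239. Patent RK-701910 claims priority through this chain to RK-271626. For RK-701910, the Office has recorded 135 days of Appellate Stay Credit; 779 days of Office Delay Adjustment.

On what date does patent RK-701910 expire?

Earliest priority filing: 12 October 1982.
Base term: 12 October 1982 + 21 years → 12 October 2003.
Appellate Stay Credit: +135 days → 24 February 2004.
Office Delay Adjustment: +779 days → 13 April 2006.

2006-04-13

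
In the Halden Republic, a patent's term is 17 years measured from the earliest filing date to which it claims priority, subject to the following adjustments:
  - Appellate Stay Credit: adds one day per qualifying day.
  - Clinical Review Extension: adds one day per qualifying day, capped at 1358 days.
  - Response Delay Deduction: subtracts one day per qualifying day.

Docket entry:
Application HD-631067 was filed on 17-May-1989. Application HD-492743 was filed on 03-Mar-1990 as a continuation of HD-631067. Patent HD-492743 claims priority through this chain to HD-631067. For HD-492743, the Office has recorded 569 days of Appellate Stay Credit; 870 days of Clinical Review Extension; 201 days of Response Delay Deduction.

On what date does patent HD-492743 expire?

Earliest priority filing: 17 May 1989.
Base term: 17 May 1989 + 17 years → 17 May 2006.
Appellate Stay Credit: +569 days → 7 December 2007.
Clinical Review Extension: 870 days (within the 1358-day cap) → +870 days → 25 April 2010.
Response Delay Deduction: −201 days → 6 October 2009.

2009-10-06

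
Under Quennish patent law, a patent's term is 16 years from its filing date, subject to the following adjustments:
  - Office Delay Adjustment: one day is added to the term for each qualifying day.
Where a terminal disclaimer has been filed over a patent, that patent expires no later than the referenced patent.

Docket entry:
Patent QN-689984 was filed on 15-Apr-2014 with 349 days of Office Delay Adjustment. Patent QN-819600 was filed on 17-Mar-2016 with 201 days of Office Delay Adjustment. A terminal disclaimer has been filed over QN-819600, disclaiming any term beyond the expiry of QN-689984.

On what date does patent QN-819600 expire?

March 30, 2031

Natural term of QN-819600:
  Base: filing + 16 years → 17 March 2032.
  Office Delay Adjustment: +201 days → 4 October 2032.
Expiry of referenced patent QN-689984:
  Base: filing + 16 years → 15 April 2030.
  Office Delay Adjustment: +349 days → 30 March 2031.
Terminal disclaimer: QN-819600 expires on the earlier of 4 October 2032 and 30 March 2031.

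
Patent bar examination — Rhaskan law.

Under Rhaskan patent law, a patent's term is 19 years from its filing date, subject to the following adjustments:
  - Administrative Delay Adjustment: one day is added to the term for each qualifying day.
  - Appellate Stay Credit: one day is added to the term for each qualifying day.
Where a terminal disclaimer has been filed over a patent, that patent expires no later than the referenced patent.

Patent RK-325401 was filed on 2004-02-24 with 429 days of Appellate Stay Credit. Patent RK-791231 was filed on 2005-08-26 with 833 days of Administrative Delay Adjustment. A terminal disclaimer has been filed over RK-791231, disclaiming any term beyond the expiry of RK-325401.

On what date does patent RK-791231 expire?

Natural term of RK-791231:
  Base: filing + 19 years → 26 August 2024.
  Administrative Delay Adjustment: +833 days → 7 December 2026.
Expiry of referenced patent RK-325401:
  Base: filing + 19 years → 24 February 2023.
  Appellate Stay Credit: +429 days → 28 April 2024.
Terminal disclaimer: RK-791231 expires on the earlier of 7 December 2026 and 28 April 2024.

April 28, 2024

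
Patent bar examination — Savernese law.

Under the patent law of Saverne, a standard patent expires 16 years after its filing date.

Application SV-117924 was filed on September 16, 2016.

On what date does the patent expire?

Filing date + 16 years → 16 September 2032.

2032-09-16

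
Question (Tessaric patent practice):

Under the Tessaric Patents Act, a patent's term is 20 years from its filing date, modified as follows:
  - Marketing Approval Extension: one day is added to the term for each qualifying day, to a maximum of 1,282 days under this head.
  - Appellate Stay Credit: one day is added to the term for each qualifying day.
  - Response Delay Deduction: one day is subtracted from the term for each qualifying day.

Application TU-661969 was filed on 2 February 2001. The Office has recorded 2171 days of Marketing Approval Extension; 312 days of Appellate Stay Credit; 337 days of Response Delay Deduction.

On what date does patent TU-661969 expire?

July 13, 2024

Base term: filing date + 20 years → 2 February 2021.
Marketing Approval Extension: 2171 days claimed exceeds the 1282-day cap, so +1282 days → 7 August 2024.
Appellate Stay Credit: +312 days → 15 June 2025.
Response Delay Deduction: −337 days → 13 July 2024.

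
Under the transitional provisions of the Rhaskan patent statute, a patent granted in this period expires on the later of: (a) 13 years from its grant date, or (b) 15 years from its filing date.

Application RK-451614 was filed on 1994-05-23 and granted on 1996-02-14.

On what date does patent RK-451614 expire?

2009-05-23

(a) grant + 13 years → 14 February 2009.
(b) filing + 15 years → 23 May 2009.
Later of the two: 23 May 2009.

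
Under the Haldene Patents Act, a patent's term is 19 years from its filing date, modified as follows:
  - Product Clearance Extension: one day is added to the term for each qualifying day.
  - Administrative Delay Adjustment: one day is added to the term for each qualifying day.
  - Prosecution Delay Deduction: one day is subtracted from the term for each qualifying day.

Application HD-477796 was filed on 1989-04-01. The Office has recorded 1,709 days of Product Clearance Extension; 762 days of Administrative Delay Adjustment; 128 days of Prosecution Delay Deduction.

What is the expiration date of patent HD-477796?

Base term: filing date + 19 years → 1 April 2008.
Product Clearance Extension: +1709 days → 5 December 2012.
Administrative Delay Adjustment: +762 days → 6 January 2015.
Prosecution Delay Deduction: −128 days → 31 August 2014.

August 31, 2014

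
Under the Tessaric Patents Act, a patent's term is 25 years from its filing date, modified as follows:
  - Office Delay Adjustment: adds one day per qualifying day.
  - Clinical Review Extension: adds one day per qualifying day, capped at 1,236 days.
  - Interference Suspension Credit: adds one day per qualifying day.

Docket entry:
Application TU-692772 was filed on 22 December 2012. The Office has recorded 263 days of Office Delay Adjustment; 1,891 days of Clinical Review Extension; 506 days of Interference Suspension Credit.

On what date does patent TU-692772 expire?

Base term: filing date + 25 years → 22 December 2037.
Office Delay Adjustment: +263 days → 11 September 2038.
Clinical Review Extension: 1891 days claimed exceeds the 1236-day cap, so +1236 days → 29 January 2042.
Interference Suspension Credit: +506 days → 19 June 2043.

June 19, 2043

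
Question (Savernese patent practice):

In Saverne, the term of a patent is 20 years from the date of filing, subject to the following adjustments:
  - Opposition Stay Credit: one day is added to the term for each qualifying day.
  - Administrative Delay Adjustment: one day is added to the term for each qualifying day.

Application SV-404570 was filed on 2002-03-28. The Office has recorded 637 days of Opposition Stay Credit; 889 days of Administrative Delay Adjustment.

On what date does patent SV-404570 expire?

Base term: filing date + 20 years → 28 March 2022.
Opposition Stay Credit: +637 days → 25 December 2023.
Administrative Delay Adjustment: +889 days → 1 June 2026.

June 1, 2026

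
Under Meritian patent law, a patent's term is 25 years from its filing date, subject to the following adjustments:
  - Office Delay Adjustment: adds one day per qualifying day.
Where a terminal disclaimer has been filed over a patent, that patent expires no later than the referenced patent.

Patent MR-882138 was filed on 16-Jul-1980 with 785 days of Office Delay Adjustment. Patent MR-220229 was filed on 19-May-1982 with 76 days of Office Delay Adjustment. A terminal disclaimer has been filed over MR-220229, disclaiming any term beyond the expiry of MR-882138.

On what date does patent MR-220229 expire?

Natural term of MR-220229:
  Base: filing + 25 years → 19 May 2007.
  Office Delay Adjustment: +76 days → 3 August 2007.
Expiry of referenced patent MR-882138:
  Base: filing + 25 years → 16 July 2005.
  Office Delay Adjustment: +785 days → 9 September 2007.
Terminal disclaimer: MR-220229 expires on the earlier of 3 August 2007 and 9 September 2007.

2007-08-03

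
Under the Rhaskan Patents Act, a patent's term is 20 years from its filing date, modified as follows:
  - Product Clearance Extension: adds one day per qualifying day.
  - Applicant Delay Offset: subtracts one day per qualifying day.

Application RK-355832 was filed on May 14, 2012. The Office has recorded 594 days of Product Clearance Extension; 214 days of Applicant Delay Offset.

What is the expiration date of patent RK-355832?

Base term: filing date + 20 years → 14 May 2032.
Product Clearance Extension: +594 days → 29 December 2033.
Applicant Delay Offset: −214 days → 29 May 2033.

2033-05-29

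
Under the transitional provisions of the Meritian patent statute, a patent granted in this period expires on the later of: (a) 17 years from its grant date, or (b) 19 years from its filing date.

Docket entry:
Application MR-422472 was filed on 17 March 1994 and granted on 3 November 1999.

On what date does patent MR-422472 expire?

(a) grant + 17 years → 3 November 2016.
(b) filing + 19 years → 17 March 2013.
Later of the two: 3 November 2016.

November 3, 2016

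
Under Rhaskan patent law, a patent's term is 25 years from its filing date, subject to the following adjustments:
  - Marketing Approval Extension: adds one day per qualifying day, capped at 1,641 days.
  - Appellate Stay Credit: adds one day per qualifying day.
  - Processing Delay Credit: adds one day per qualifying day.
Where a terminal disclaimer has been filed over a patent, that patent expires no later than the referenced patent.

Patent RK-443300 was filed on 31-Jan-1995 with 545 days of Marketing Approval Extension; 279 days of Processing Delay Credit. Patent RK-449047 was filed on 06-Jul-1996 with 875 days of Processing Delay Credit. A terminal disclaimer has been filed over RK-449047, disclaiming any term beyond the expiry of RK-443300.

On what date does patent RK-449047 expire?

May 4, 2022

Natural term of RK-449047:
  Base: filing + 25 years → 6 July 2021.
  Processing Delay Credit: +875 days → 28 November 2023.
Expiry of referenced patent RK-443300:
  Base: filing + 25 years → 31 January 2020.
  Marketing Approval Extension: 545 days (within the 1641-day cap) → +545 days → 29 July 2021.
  Processing Delay Credit: +279 days → 4 May 2022.
Terminal disclaimer: RK-449047 expires on the earlier of 28 November 2023 and 4 May 2022.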